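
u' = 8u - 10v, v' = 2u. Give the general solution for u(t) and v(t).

Coefficient matrix A = [[8, -10], [2, 0]].
Characteristic polynomial det(A - λI) = λ^2 - 8λ + 20 = 0.
Eigenvalues λ = 4 ± 2i (complex conjugate pair).
For λ=4+2i: an eigenvector is (1,0) - i(2,1) = (1 - 2i, 0 - i).
A real fundamental pair from Re and Im of e^((4+2i)t)v: X_1 = e^(4t)(cos(2t)·(1,0) + sin(2t)·(2,1)), X_2 = e^(4t)(sin(2t)·(1,0) - cos(2t)·(2,1)).
General solution: C_1X_1 + C_2X_2.

u(t) = 2C_1e^(4t)sin(2t) + C_1e^(4t)cos(2t) + C_2e^(4t)sin(2t) - 2C_2e^(4t)cos(2t), v(t) = C_1e^(4t)sin(2t) - C_2e^(4t)cos(2t)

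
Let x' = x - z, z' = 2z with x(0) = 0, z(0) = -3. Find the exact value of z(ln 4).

-48

A = [[1,-1],[0,2]]; eigenvalues λ = 2, 1.
Eigenvectors: (1,-1) for λ=2, (1,0) for λ=1.
From the initial condition, c_1 = 3, c_2 = -3.
z(ln 4) = (3)(4^2)(-1) + (-3)(4^1)(0) = -48.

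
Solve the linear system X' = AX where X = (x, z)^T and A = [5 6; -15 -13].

Coefficient matrix A = [[5, 6], [-15, -13]].
Characteristic polynomial det(A - λI) = λ^2 + 8λ + 25 = 0.
Eigenvalues λ = -4 ± 3i (complex conjugate pair).
For λ=-4+3i: an eigenvector is (1,-1) - i(1,-2) = (1 - i, -1 + 2i).
A real fundamental pair from Re and Im of e^((-4+3i)t)v: X_1 = e^(-4t)(cos(3t)·(1,-1) + sin(3t)·(1,-2)), X_2 = e^(-4t)(sin(3t)·(1,-1) - cos(3t)·(1,-2)).
General solution: K_1X_1 + K_2X_2.

x(t) = K_1e^(-4t)sin(3t) + K_1e^(-4t)cos(3t) + K_2e^(-4t)sin(3t) - K_2e^(-4t)cos(3t), z(t) = -2K_1e^(-4t)sin(3t) - K_1e^(-4t)cos(3t) - K_2e^(-4t)sin(3t) + 2K_2e^(-4t)cos(3t)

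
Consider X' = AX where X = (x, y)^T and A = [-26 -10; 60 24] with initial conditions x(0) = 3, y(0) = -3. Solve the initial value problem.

x(t) = -3e^(4t) + 6e^(-6t), y(t) = 9e^(4t) - 12e^(-6t)

Coefficient matrix A = [[-26, -10], [60, 24]].
Characteristic polynomial det(A - λI) = λ^2 + 2λ - 24 = 0.
Eigenvalues λ = 4, -6.
For λ=4: (A-λI) row 1 is [-30, -10], so an eigenvector is (1, -3).
For λ=-6: (A-λI) row 1 is [-20, -10], so an eigenvector is (-1, 2).
General solution: C_1e^(4t)(1,-3) + C_2e^(-6t)(-1,2).
Applying x(0)=3, y(0)=-3 gives C_1=-3, C_2=-6.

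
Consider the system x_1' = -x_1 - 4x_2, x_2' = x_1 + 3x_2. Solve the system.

Coefficient matrix A = [[-1, -4], [1, 3]].
Characteristic polynomial det(A - λI) = λ^2 - 2λ + 1 = 0.
Single eigenvalue λ = 1 with algebraic multiplicity 2.
Eigenvector v = (2,-1); generalized eigenvector w with (A-λI)w=v is (1,-1).
General solution: e^(t)[c_1·v + c_2·(t·v + w)].

x_1(t) = 2c_1e^(t) + 2c_2te^(t) + c_2e^(t), x_2(t) = -c_1e^(t) - c_2te^(t) - c_2e^(t)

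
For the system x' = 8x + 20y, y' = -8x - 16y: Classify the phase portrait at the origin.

A = [[8,20],[-8,-16]]; det(A-λI) = λ^2 + 8λ + 32.
λ = -4 ± 4i: negative real part.

stable spiral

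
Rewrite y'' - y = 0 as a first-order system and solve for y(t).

Let x_1 = y, x_2 = y'. Then x_1' = x_2 and x_2' = x_1.
A = [[0,1],[1,0]]; det(A-λI) = λ^2 - 1.
Eigenvalues λ = 1, -1 with eigenvectors (1,1), (1,-1).

y(t) = C_1e^(t) + C_2e^(-t)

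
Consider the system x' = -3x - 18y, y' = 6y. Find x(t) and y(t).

Coefficient matrix A = [[-3, -18], [0, 6]].
Characteristic polynomial det(A - λI) = λ^2 - 3λ - 18 = 0.
Eigenvalues λ = -3, 6.
For λ=-3: (A-λI) row 1 is [0, -18], so an eigenvector is (1, 0).
For λ=6: (A-λI) row 1 is [-9, -18], so an eigenvector is (-2, 1).
General solution: c_1e^(-3t)(1,0) + c_2e^(6t)(-2,1).

x(t) = c_1e^(-3t) - 2c_2e^(6t), y(t) = c_2e^(6t)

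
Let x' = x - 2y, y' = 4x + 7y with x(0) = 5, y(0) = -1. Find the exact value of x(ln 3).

A = [[1,-2],[4,7]]; eigenvalues λ = 5, 3.
Eigenvectors: (-1,2) for λ=5, (1,-1) for λ=3.
From the initial condition, c_1 = 4, c_2 = 9.
x(ln 3) = (4)(3^5)(-1) + (9)(3^3)(1) = -729.

-729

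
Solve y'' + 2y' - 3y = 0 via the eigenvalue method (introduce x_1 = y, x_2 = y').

Let x_1 = y, x_2 = y'. Then x_1' = x_2 and x_2' = 3x_1 - 2x_2.
A = [[0,1],[3,-2]]; det(A-λI) = λ^2 + 2λ - 3.
Eigenvalues λ = -3, 1 with eigenvectors (1,-3), (1,1).

y(t) = c_1e^(-3t) + c_2e^(t)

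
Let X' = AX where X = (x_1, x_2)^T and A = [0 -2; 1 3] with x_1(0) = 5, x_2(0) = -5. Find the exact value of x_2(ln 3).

A = [[0,-2],[1,3]]; eigenvalues λ = 1, 2.
Eigenvectors: (-2,1) for λ=1, (1,-1) for λ=2.
From the initial condition, c_1 = 0, c_2 = 5.
x_2(ln 3) = (0)(3^1)(1) + (5)(3^2)(-1) = -45.

-45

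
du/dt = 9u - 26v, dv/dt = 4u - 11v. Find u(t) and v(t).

u(t) = -3c_1e^(-t)sin(2t) + 2c_1e^(-t)cos(2t) + 2c_2e^(-t)sin(2t) + 3c_2e^(-t)cos(2t), v(t) = -c_1e^(-t)sin(2t) + c_1e^(-t)cos(2t) + c_2e^(-t)sin(2t) + c_2e^(-t)cos(2t)

Coefficient matrix A = [[9, -26], [4, -11]].
Characteristic polynomial det(A - λI) = λ^2 + 2λ + 5 = 0.
Eigenvalues λ = -1 ± 2i (complex conjugate pair).
For λ=-1+2i: an eigenvector is (2,1) - i(-3,-1) = (2 + 3i, 1 + i).
A real fundamental pair from Re and Im of e^((-1+2i)t)v: X_1 = e^(-t)(cos(2t)·(2,1) + sin(2t)·(-3,-1)), X_2 = e^(-t)(sin(2t)·(2,1) - cos(2t)·(-3,-1)).
General solution: c_1X_1 + c_2X_2.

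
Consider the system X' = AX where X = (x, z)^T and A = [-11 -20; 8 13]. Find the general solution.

x(t) = -c_1e^(t)sin(4t) + 2c_1e^(t)cos(4t) + 2c_2e^(t)sin(4t) + c_2e^(t)cos(4t), z(t) = c_1e^(t)sin(4t) - c_1e^(t)cos(4t) - c_2e^(t)sin(4t) - c_2e^(t)cos(4t)

Coefficient matrix A = [[-11, -20], [8, 13]].
Characteristic polynomial det(A - λI) = λ^2 - 2λ + 17 = 0.
Eigenvalues λ = 1 ± 4i (complex conjugate pair).
For λ=1+4i: an eigenvector is (2,-1) - i(-1,1) = (2 + i, -1 - i).
A real fundamental pair from Re and Im of e^((1+4i)t)v: X_1 = e^(t)(cos(4t)·(2,-1) + sin(4t)·(-1,1)), X_2 = e^(t)(sin(4t)·(2,-1) - cos(4t)·(-1,1)).
General solution: c_1X_1 + c_2X_2.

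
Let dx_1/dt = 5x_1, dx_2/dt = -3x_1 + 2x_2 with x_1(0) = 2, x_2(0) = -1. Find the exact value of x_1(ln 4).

2048

A = [[5,0],[-3,2]]; eigenvalues λ = 5, 2.
Eigenvectors: (1,-1) for λ=5, (0,1) for λ=2.
From the initial condition, c_1 = 2, c_2 = 1.
x_1(ln 4) = (2)(4^5)(1) + (1)(4^2)(0) = 2048.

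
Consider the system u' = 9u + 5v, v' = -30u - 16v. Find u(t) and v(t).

Coefficient matrix A = [[9, 5], [-30, -16]].
Characteristic polynomial det(A - λI) = λ^2 + 7λ + 6 = 0.
Eigenvalues λ = -1, -6.
For λ=-1: (A-λI) row 1 is [10, 5], so an eigenvector is (-1, 2).
For λ=-6: (A-λI) row 1 is [15, 5], so an eigenvector is (-1, 3).
General solution: C_1e^(-t)(-1,2) + C_2e^(-6t)(-1,3).

u(t) = -C_1e^(-t) - C_2e^(-6t), v(t) = 2C_1e^(-t) + 3C_2e^(-6t)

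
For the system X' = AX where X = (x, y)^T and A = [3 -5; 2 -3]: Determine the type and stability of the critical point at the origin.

A = [[3,-5],[2,-3]]; det(A-λI) = λ^2 + 1.
λ = 0 ± i: zero real part.

center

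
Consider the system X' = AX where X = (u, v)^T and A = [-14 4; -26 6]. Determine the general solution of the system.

u(t) = -c_1e^(-4t)sin(2t) - c_1e^(-4t)cos(2t) - c_2e^(-4t)sin(2t) + c_2e^(-4t)cos(2t), v(t) = -2c_1e^(-4t)sin(2t) - 3c_1e^(-4t)cos(2t) - 3c_2e^(-4t)sin(2t) + 2c_2e^(-4t)cos(2t)

Coefficient matrix A = [[-14, 4], [-26, 6]].
Characteristic polynomial det(A - λI) = λ^2 + 8λ + 20 = 0.
Eigenvalues λ = -4 ± 2i (complex conjugate pair).
For λ=-4+2i: an eigenvector is (-1,-3) - i(-1,-2) = (-1 + i, -3 + 2i).
A real fundamental pair from Re and Im of e^((-4+2i)t)v: X_1 = e^(-4t)(cos(2t)·(-1,-3) + sin(2t)·(-1,-2)), X_2 = e^(-4t)(sin(2t)·(-1,-3) - cos(2t)·(-1,-2)).
General solution: c_1X_1 + c_2X_2.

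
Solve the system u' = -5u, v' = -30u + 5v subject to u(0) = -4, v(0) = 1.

u(t) = -4e^(-5t), v(t) = 13e^(5t) - 12e^(-5t)

Coefficient matrix A = [[-5, 0], [-30, 5]].
Characteristic polynomial det(A - λI) = λ^2 - 25 = 0.
Eigenvalues λ = 5, -5.
For λ=5: (A-λI) row 1 is [-10, 0], so an eigenvector is (0, 1).
For λ=-5: (A-λI) row 2 is [-30, 10], so an eigenvector is (1, 3).
General solution: K_1e^(5t)(0,1) + K_2e^(-5t)(1,3).
Applying u(0)=-4, v(0)=1 gives K_1=13, K_2=-4.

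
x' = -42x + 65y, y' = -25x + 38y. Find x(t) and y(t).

x(t) = -3K_1e^(-2t)sin(5t) + 2K_1e^(-2t)cos(5t) + 2K_2e^(-2t)sin(5t) + 3K_2e^(-2t)cos(5t), y(t) = -2K_1e^(-2t)sin(5t) + K_1e^(-2t)cos(5t) + K_2e^(-2t)sin(5t) + 2K_2e^(-2t)cos(5t)

Coefficient matrix A = [[-42, 65], [-25, 38]].
Characteristic polynomial det(A - λI) = λ^2 + 4λ + 29 = 0.
Eigenvalues λ = -2 ± 5i (complex conjugate pair).
For λ=-2+5i: an eigenvector is (2,1) - i(-3,-2) = (2 + 3i, 1 + 2i).
A real fundamental pair from Re and Im of e^((-2+5i)t)v: X_1 = e^(-2t)(cos(5t)·(2,1) + sin(5t)·(-3,-2)), X_2 = e^(-2t)(sin(5t)·(2,1) - cos(5t)·(-3,-2)).
General solution: K_1X_1 + K_2X_2.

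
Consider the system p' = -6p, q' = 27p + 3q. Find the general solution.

Coefficient matrix A = [[-6, 0], [27, 3]].
Characteristic polynomial det(A - λI) = λ^2 + 3λ - 18 = 0.
Eigenvalues λ = -6, 3.
For λ=-6: (A-λI) row 2 is [27, 9], so an eigenvector is (-1, 3).
For λ=3: (A-λI) row 1 is [-9, 0], so an eigenvector is (0, -1).
General solution: C_1e^(-6t)(-1,3) + C_2e^(3t)(0,-1).

p(t) = -C_1e^(-6t), q(t) = 3C_1e^(-6t) - C_2e^(3t)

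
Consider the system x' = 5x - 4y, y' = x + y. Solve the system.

x(t) = 2C_1e^(3t) + 2C_2te^(3t) + C_2e^(3t), y(t) = C_1e^(3t) + C_2te^(3t)

Coefficient matrix A = [[5, -4], [1, 1]].
Characteristic polynomial det(A - λI) = λ^2 - 6λ + 9 = 0.
Single eigenvalue λ = 3 with algebraic multiplicity 2.
Eigenvector v = (2,1); generalized eigenvector w with (A-λI)w=v is (1,0).
General solution: e^(3t)[C_1·v + C_2·(t·v + w)].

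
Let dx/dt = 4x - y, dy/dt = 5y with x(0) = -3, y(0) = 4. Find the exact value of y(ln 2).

A = [[4,-1],[0,5]]; eigenvalues λ = 5, 4.
Eigenvectors: (1,-1) for λ=5, (1,0) for λ=4.
From the initial condition, c_1 = -4, c_2 = 1.
y(ln 2) = (-4)(2^5)(-1) + (1)(2^4)(0) = 128.

128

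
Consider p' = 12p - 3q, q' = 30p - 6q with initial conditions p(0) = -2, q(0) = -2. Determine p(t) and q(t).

Coefficient matrix A = [[12, -3], [30, -6]].
Characteristic polynomial det(A - λI) = λ^2 - 6λ + 18 = 0.
Eigenvalues λ = 3 ± 3i (complex conjugate pair).
For λ=3+3i: an eigenvector is (-1,-3) - i(0,-1) = (-1, -3 + i).
A real fundamental pair from Re and Im of e^((3+3i)t)v: X_1 = e^(3t)(cos(3t)·(-1,-3) + sin(3t)·(0,-1)), X_2 = e^(3t)(sin(3t)·(-1,-3) - cos(3t)·(0,-1)).
General solution: c_1X_1 + c_2X_2.
Applying p(0)=-2, q(0)=-2 gives c_1=2, c_2=4.

p(t) = -4e^(3t)sin(3t) - 2e^(3t)cos(3t), q(t) = -14e^(3t)sin(3t) - 2e^(3t)cos(3t)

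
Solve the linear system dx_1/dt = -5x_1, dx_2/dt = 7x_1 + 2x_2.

Coefficient matrix A = [[-5, 0], [7, 2]].
Characteristic polynomial det(A - λI) = λ^2 + 3λ - 10 = 0.
Eigenvalues λ = 2, -5.
For λ=2: (A-λI) row 1 is [-7, 0], so an eigenvector is (0, -1).
For λ=-5: (A-λI) row 2 is [7, 7], so an eigenvector is (1, -1).
General solution: K_1e^(2t)(0,-1) + K_2e^(-5t)(1,-1).

x_1(t) = K_2e^(-5t), x_2(t) = -K_1e^(2t) - K_2e^(-5t)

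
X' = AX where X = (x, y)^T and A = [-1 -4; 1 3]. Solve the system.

x(t) = 2K_1e^(t) + 2K_2te^(t) - K_2e^(t), y(t) = -K_1e^(t) - K_2te^(t)

Coefficient matrix A = [[-1, -4], [1, 3]].
Characteristic polynomial det(A - λI) = λ^2 - 2λ + 1 = 0.
Single eigenvalue λ = 1 with algebraic multiplicity 2.
Eigenvector v = (2,-1); generalized eigenvector w with (A-λI)w=v is (-1,0).
General solution: e^(t)[K_1·v + K_2·(t·v + w)].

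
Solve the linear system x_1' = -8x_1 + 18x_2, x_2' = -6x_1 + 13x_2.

x_1(t) = 3K_1e^(4t) + 2K_2e^(t), x_2(t) = 2K_1e^(4t) + K_2e^(t)

Coefficient matrix A = [[-8, 18], [-6, 13]].
Characteristic polynomial det(A - λI) = λ^2 - 5λ + 4 = 0.
Eigenvalues λ = 4, 1.
For λ=4: (A-λI) row 1 is [-12, 18], so an eigenvector is (3, 2).
For λ=1: (A-λI) row 1 is [-9, 18], so an eigenvector is (2, 1).
General solution: K_1e^(4t)(3,2) + K_2e^(t)(2,1).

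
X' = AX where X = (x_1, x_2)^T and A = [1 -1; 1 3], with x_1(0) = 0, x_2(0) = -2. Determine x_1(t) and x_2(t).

x_1(t) = 2te^(2t), x_2(t) = -2te^(2t) - 2e^(2t)

Coefficient matrix A = [[1, -1], [1, 3]].
Characteristic polynomial det(A - λI) = λ^2 - 4λ + 4 = 0.
Single eigenvalue λ = 2 with algebraic multiplicity 2.
Eigenvector v = (1,-1); generalized eigenvector w with (A-λI)w=v is (-2,1).
General solution: e^(2t)[C_1·v + C_2·(t·v + w)].
Applying x_1(0)=0, x_2(0)=-2 gives C_1=4, C_2=2.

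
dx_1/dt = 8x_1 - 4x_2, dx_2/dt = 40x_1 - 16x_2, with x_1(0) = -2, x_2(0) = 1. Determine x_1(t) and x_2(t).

x_1(t) = -7e^(-4t)sin(4t) - 2e^(-4t)cos(4t), x_2(t) = -23e^(-4t)sin(4t) + e^(-4t)cos(4t)

Coefficient matrix A = [[8, -4], [40, -16]].
Characteristic polynomial det(A - λI) = λ^2 + 8λ + 32 = 0.
Eigenvalues λ = -4 ± 4i (complex conjugate pair).
For λ=-4+4i: an eigenvector is (1,3) - i(0,1) = (1, 3 - i).
A real fundamental pair from Re and Im of e^((-4+4i)t)v: X_1 = e^(-4t)(cos(4t)·(1,3) + sin(4t)·(0,1)), X_2 = e^(-4t)(sin(4t)·(1,3) - cos(4t)·(0,1)).
General solution: c_1X_1 + c_2X_2.
Applying x_1(0)=-2, x_2(0)=1 gives c_1=-2, c_2=-7.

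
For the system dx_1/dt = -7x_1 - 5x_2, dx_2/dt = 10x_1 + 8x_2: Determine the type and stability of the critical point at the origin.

saddle

A = [[-7,-5],[10,8]]; det(A-λI) = λ^2 - λ - 6.
λ = -2, 3: opposite signs.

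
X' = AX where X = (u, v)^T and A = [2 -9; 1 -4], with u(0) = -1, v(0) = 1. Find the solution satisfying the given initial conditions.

Coefficient matrix A = [[2, -9], [1, -4]].
Characteristic polynomial det(A - λI) = λ^2 + 2λ + 1 = 0.
Single eigenvalue λ = -1 with algebraic multiplicity 2.
Eigenvector v = (-3,-1); generalized eigenvector w with (A-λI)w=v is (2,1).
General solution: e^(-t)[K_1·v + K_2·(t·v + w)].
Applying u(0)=-1, v(0)=1 gives K_1=3, K_2=4.

u(t) = -12te^(-t) - e^(-t), v(t) = -4te^(-t) + e^(-t)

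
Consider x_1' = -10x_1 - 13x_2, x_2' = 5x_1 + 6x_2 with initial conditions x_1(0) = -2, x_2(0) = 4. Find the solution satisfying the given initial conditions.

Coefficient matrix A = [[-10, -13], [5, 6]].
Characteristic polynomial det(A - λI) = λ^2 + 4λ + 5 = 0.
Eigenvalues λ = -2 ± i (complex conjugate pair).
For λ=-2+i: an eigenvector is (-2,1) - i(3,-2) = (-2 - 3i, 1 + 2i).
A real fundamental pair from Re and Im of e^((-2+i)t)v: X_1 = e^(-2t)(cos(t)·(-2,1) + sin(t)·(3,-2)), X_2 = e^(-2t)(sin(t)·(-2,1) - cos(t)·(3,-2)).
General solution: C_1X_1 + C_2X_2.
Applying x_1(0)=-2, x_2(0)=4 gives C_1=-8, C_2=6.

x_1(t) = -36e^(-2t)sin(t) - 2e^(-2t)cos(t), x_2(t) = 22e^(-2t)sin(t) + 4e^(-2t)cos(t)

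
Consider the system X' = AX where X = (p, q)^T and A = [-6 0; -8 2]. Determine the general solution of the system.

p(t) = K_1e^(-6t), q(t) = K_1e^(-6t) - K_2e^(2t)

Coefficient matrix A = [[-6, 0], [-8, 2]].
Characteristic polynomial det(A - λI) = λ^2 + 4λ - 12 = 0.
Eigenvalues λ = -6, 2.
For λ=-6: (A-λI) row 2 is [-8, 8], so an eigenvector is (1, 1).
For λ=2: (A-λI) row 1 is [-8, 0], so an eigenvector is (0, -1).
General solution: K_1e^(-6t)(1,1) + K_2e^(2t)(0,-1).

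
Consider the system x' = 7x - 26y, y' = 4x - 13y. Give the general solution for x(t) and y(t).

Coefficient matrix A = [[7, -26], [4, -13]].
Characteristic polynomial det(A - λI) = λ^2 + 6λ + 13 = 0.
Eigenvalues λ = -3 ± 2i (complex conjugate pair).
For λ=-3+2i: an eigenvector is (-2,-1) - i(3,1) = (-2 - 3i, -1 - i).
A real fundamental pair from Re and Im of e^((-3+2i)t)v: X_1 = e^(-3t)(cos(2t)·(-2,-1) + sin(2t)·(3,1)), X_2 = e^(-3t)(sin(2t)·(-2,-1) - cos(2t)·(3,1)).
General solution: C_1X_1 + C_2X_2.

x(t) = 3C_1e^(-3t)sin(2t) - 2C_1e^(-3t)cos(2t) - 2C_2e^(-3t)sin(2t) - 3C_2e^(-3t)cos(2t), y(t) = C_1e^(-3t)sin(2t) - C_1e^(-3t)cos(2t) - C_2e^(-3t)sin(2t) - C_2e^(-3t)cos(2t)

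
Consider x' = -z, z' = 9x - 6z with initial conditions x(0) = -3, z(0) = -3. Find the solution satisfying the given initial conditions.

x(t) = -6te^(-3t) - 3e^(-3t), z(t) = -18te^(-3t) - 3e^(-3t)

Coefficient matrix A = [[0, -1], [9, -6]].
Characteristic polynomial det(A - λI) = λ^2 + 6λ + 9 = 0.
Single eigenvalue λ = -3 with algebraic multiplicity 2.
Eigenvector v = (-1,-3); generalized eigenvector w with (A-λI)w=v is (-1,-2).
General solution: e^(-3t)[c_1·v + c_2·(t·v + w)].
Applying x(0)=-3, z(0)=-3 gives c_1=-3, c_2=6.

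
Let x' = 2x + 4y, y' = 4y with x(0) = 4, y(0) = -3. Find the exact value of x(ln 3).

A = [[2,4],[0,4]]; eigenvalues λ = 2, 4.
Eigenvectors: (-1,0) for λ=2, (-2,-1) for λ=4.
From the initial condition, c_1 = -10, c_2 = 3.
x(ln 3) = (-10)(3^2)(-1) + (3)(3^4)(-2) = -396.

-396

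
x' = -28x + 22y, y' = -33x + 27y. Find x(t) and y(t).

Coefficient matrix A = [[-28, 22], [-33, 27]].
Characteristic polynomial det(A - λI) = λ^2 + λ - 30 = 0.
Eigenvalues λ = -6, 5.
For λ=-6: (A-λI) row 1 is [-22, 22], so an eigenvector is (1, 1).
For λ=5: (A-λI) row 1 is [-33, 22], so an eigenvector is (-2, -3).
General solution: C_1e^(-6t)(1,1) + C_2e^(5t)(-2,-3).

x(t) = C_1e^(-6t) - 2C_2e^(5t), y(t) = C_1e^(-6t) - 3C_2e^(5t)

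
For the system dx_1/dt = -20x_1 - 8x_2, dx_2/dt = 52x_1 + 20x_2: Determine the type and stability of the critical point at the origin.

A = [[-20,-8],[52,20]]; det(A-λI) = λ^2 + 16.
λ = 0 ± 4i: zero real part.

center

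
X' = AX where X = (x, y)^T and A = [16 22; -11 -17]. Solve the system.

Coefficient matrix A = [[16, 22], [-11, -17]].
Characteristic polynomial det(A - λI) = λ^2 + λ - 30 = 0.
Eigenvalues λ = -6, 5.
For λ=-6: (A-λI) row 1 is [22, 22], so an eigenvector is (-1, 1).
For λ=5: (A-λI) row 1 is [11, 22], so an eigenvector is (-2, 1).
General solution: K_1e^(-6t)(-1,1) + K_2e^(5t)(-2,1).

x(t) = -K_1e^(-6t) - 2K_2e^(5t), y(t) = K_1e^(-6t) + K_2e^(5t)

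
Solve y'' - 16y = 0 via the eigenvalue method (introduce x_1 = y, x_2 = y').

Let x_1 = y, x_2 = y'. Then x_1' = x_2 and x_2' = 16x_1.
A = [[0,1],[16,0]]; det(A-λI) = λ^2 - 16.
Eigenvalues λ = -4, 4 with eigenvectors (1,-4), (1,4).

y(t) = c_1e^(-4t) + c_2e^(4t)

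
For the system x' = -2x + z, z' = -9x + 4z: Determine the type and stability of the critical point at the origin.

A = [[-2,1],[-9,4]]; det(A-λI) = λ^2 - 2λ + 1.
repeated λ = 1 with a single eigenvector.

unstable improper node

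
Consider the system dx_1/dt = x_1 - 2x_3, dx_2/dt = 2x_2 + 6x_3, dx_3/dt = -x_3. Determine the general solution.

x_1(t) = C_1e^(-t) + C_3e^(t), x_2(t) = -2C_1e^(-t) + C_2e^(2t), x_3(t) = C_1e^(-t)

Coefficient matrix A = [[1, 0, -2], [0, 2, 6], [0, 0, -1]].
det(A - λI) = 0 gives eigenvalues λ = -1, 2, 1.
For λ=-1: eigenvector (1,-2,1).
For λ=2: eigenvector (0,1,0).
For λ=1: eigenvector (1,0,0).
General solution: C_1e^(-t)(1,-2,1) + C_2e^(2t)(0,1,0) + C_3e^(t)(1,0,0).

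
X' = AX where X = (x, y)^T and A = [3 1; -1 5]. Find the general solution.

x(t) = C_1e^(4t) + C_2te^(4t) - 3C_2e^(4t), y(t) = C_1e^(4t) + C_2te^(4t) - 2C_2e^(4t)

Coefficient matrix A = [[3, 1], [-1, 5]].
Characteristic polynomial det(A - λI) = λ^2 - 8λ + 16 = 0.
Single eigenvalue λ = 4 with algebraic multiplicity 2.
Eigenvector v = (1,1); generalized eigenvector w with (A-λI)w=v is (-3,-2).
General solution: e^(4t)[C_1·v + C_2·(t·v + w)].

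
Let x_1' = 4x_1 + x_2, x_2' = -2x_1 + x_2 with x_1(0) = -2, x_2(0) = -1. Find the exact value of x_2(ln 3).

81

A = [[4,1],[-2,1]]; eigenvalues λ = 2, 3.
Eigenvectors: (1,-2) for λ=2, (-1,1) for λ=3.
From the initial condition, c_1 = 3, c_2 = 5.
x_2(ln 3) = (3)(3^2)(-2) + (5)(3^3)(1) = 81.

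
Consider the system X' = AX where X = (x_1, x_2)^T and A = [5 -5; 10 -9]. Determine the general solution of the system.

x_1(t) = -2K_1e^(-2t)sin(t) - K_1e^(-2t)cos(t) - K_2e^(-2t)sin(t) + 2K_2e^(-2t)cos(t), x_2(t) = -3K_1e^(-2t)sin(t) - K_1e^(-2t)cos(t) - K_2e^(-2t)sin(t) + 3K_2e^(-2t)cos(t)

Coefficient matrix A = [[5, -5], [10, -9]].
Characteristic polynomial det(A - λI) = λ^2 + 4λ + 5 = 0.
Eigenvalues λ = -2 ± i (complex conjugate pair).
For λ=-2+i: an eigenvector is (-1,-1) - i(-2,-3) = (-1 + 2i, -1 + 3i).
A real fundamental pair from Re and Im of e^((-2+i)t)v: X_1 = e^(-2t)(cos(t)·(-1,-1) + sin(t)·(-2,-3)), X_2 = e^(-2t)(sin(t)·(-1,-1) - cos(t)·(-2,-3)).
General solution: K_1X_1 + K_2X_2.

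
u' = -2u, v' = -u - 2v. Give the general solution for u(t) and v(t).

Coefficient matrix A = [[-2, 0], [-1, -2]].
Characteristic polynomial det(A - λI) = λ^2 + 4λ + 4 = 0.
Single eigenvalue λ = -2 with algebraic multiplicity 2.
Eigenvector v = (0,-1); generalized eigenvector w with (A-λI)w=v is (1,0).
General solution: e^(-2t)[K_1·v + K_2·(t·v + w)].

u(t) = K_2e^(-2t), v(t) = -K_1e^(-2t) - K_2te^(-2t)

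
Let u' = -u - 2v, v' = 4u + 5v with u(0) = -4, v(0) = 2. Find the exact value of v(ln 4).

A = [[-1,-2],[4,5]]; eigenvalues λ = 3, 1.
Eigenvectors: (-1,2) for λ=3, (-1,1) for λ=1.
From the initial condition, c_1 = -2, c_2 = 6.
v(ln 4) = (-2)(4^3)(2) + (6)(4^1)(1) = -232.

-232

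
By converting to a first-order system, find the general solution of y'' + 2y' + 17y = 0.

y(t) = K_1e^(-t)cos(4t) + K_2e^(-t)sin(4t)

Let x_1 = y, x_2 = y'. Then x_1' = x_2 and x_2' = -17x_1 - 2x_2.
A = [[0,1],[-17,-2]]; det(A-λI) = λ^2 + 2λ + 17.
Eigenvalues λ = -1 ± 4i.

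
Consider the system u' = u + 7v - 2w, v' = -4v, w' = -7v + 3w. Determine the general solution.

Coefficient matrix A = [[1, 7, -2], [0, -4, 0], [0, -7, 3]].
det(A - λI) = 0 gives eigenvalues λ = 1, 3, -4.
For λ=1: eigenvector (1,0,0).
For λ=3: eigenvector (-1,0,1).
For λ=-4: eigenvector (-1,1,1).
General solution: c_1e^(t)(1,0,0) + c_2e^(3t)(-1,0,1) + c_3e^(-4t)(-1,1,1).

u(t) = c_1e^(t) - c_2e^(3t) - c_3e^(-4t), v(t) = c_3e^(-4t), w(t) = c_2e^(3t) + c_3e^(-4t)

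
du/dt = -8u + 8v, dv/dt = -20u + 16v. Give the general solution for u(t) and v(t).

u(t) = c_1e^(4t)sin(4t) - c_1e^(4t)cos(4t) - c_2e^(4t)sin(4t) - c_2e^(4t)cos(4t), v(t) = 2c_1e^(4t)sin(4t) - c_1e^(4t)cos(4t) - c_2e^(4t)sin(4t) - 2c_2e^(4t)cos(4t)

Coefficient matrix A = [[-8, 8], [-20, 16]].
Characteristic polynomial det(A - λI) = λ^2 - 8λ + 32 = 0.
Eigenvalues λ = 4 ± 4i (complex conjugate pair).
For λ=4+4i: an eigenvector is (-1,-1) - i(1,2) = (-1 - i, -1 - 2i).
A real fundamental pair from Re and Im of e^((4+4i)t)v: X_1 = e^(4t)(cos(4t)·(-1,-1) + sin(4t)·(1,2)), X_2 = e^(4t)(sin(4t)·(-1,-1) - cos(4t)·(1,2)).
General solution: c_1X_1 + c_2X_2.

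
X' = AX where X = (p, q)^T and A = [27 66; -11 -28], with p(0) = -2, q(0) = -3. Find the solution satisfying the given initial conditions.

p(t) = -24e^(5t) + 22e^(-6t), q(t) = 8e^(5t) - 11e^(-6t)

Coefficient matrix A = [[27, 66], [-11, -28]].
Characteristic polynomial det(A - λI) = λ^2 + λ - 30 = 0.
Eigenvalues λ = 5, -6.
For λ=5: (A-λI) row 1 is [22, 66], so an eigenvector is (-3, 1).
For λ=-6: (A-λI) row 1 is [33, 66], so an eigenvector is (-2, 1).
General solution: C_1e^(5t)(-3,1) + C_2e^(-6t)(-2,1).
Applying p(0)=-2, q(0)=-3 gives C_1=8, C_2=-11.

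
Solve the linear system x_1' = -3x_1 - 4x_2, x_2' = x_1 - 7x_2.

x_1(t) = 2K_1e^(-5t) + 2K_2te^(-5t) + K_2e^(-5t), x_2(t) = K_1e^(-5t) + K_2te^(-5t)

Coefficient matrix A = [[-3, -4], [1, -7]].
Characteristic polynomial det(A - λI) = λ^2 + 10λ + 25 = 0.
Single eigenvalue λ = -5 with algebraic multiplicity 2.
Eigenvector v = (2,1); generalized eigenvector w with (A-λI)w=v is (1,0).
General solution: e^(-5t)[K_1·v + K_2·(t·v + w)].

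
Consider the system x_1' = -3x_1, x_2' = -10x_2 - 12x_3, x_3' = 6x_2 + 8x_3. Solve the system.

x_1(t) = K_2e^(-3t), x_2(t) = -K_1e^(2t) - 2K_3e^(-4t), x_3(t) = K_1e^(2t) + K_3e^(-4t)

Coefficient matrix A = [[-3, 0, 0], [0, -10, -12], [0, 6, 8]].
det(A - λI) = 0 gives eigenvalues λ = 2, -3, -4.
For λ=2: eigenvector (0,-1,1).
For λ=-3: eigenvector (1,0,0).
For λ=-4: eigenvector (0,-2,1).
General solution: K_1e^(2t)(0,-1,1) + K_2e^(-3t)(1,0,0) + K_3e^(-4t)(0,-2,1).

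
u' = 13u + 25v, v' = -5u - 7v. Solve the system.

Coefficient matrix A = [[13, 25], [-5, -7]].
Characteristic polynomial det(A - λI) = λ^2 - 6λ + 34 = 0.
Eigenvalues λ = 3 ± 5i (complex conjugate pair).
For λ=3+5i: an eigenvector is (-1,0) - i(-2,1) = (-1 + 2i, 0 - i).
A real fundamental pair from Re and Im of e^((3+5i)t)v: X_1 = e^(3t)(cos(5t)·(-1,0) + sin(5t)·(-2,1)), X_2 = e^(3t)(sin(5t)·(-1,0) - cos(5t)·(-2,1)).
General solution: K_1X_1 + K_2X_2.

u(t) = -2K_1e^(3t)sin(5t) - K_1e^(3t)cos(5t) - K_2e^(3t)sin(5t) + 2K_2e^(3t)cos(5t), v(t) = K_1e^(3t)sin(5t) - K_2e^(3t)cos(5t)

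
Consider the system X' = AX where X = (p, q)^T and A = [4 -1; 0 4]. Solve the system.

Coefficient matrix A = [[4, -1], [0, 4]].
Characteristic polynomial det(A - λI) = λ^2 - 8λ + 16 = 0.
Single eigenvalue λ = 4 with algebraic multiplicity 2.
Eigenvector v = (1,0); generalized eigenvector w with (A-λI)w=v is (-1,-1).
General solution: e^(4t)[c_1·v + c_2·(t·v + w)].

p(t) = c_1e^(4t) + c_2te^(4t) - c_2e^(4t), q(t) = -c_2e^(4t)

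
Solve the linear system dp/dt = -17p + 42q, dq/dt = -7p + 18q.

p(t) = -3c_1e^(-3t) + 2c_2e^(4t), q(t) = -c_1e^(-3t) + c_2e^(4t)

Coefficient matrix A = [[-17, 42], [-7, 18]].
Characteristic polynomial det(A - λI) = λ^2 - λ - 12 = 0.
Eigenvalues λ = -3, 4.
For λ=-3: (A-λI) row 1 is [-14, 42], so an eigenvector is (-3, -1).
For λ=4: (A-λI) row 1 is [-21, 42], so an eigenvector is (2, 1).
General solution: c_1e^(-3t)(-3,-1) + c_2e^(4t)(2,1).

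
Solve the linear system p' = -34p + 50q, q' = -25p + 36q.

Coefficient matrix A = [[-34, 50], [-25, 36]].
Characteristic polynomial det(A - λI) = λ^2 - 2λ + 26 = 0.
Eigenvalues λ = 1 ± 5i (complex conjugate pair).
For λ=1+5i: an eigenvector is (3,2) - i(-1,-1) = (3 + i, 2 + i).
A real fundamental pair from Re and Im of e^((1+5i)t)v: X_1 = e^(t)(cos(5t)·(3,2) + sin(5t)·(-1,-1)), X_2 = e^(t)(sin(5t)·(3,2) - cos(5t)·(-1,-1)).
General solution: K_1X_1 + K_2X_2.

p(t) = -K_1e^(t)sin(5t) + 3K_1e^(t)cos(5t) + 3K_2e^(t)sin(5t) + K_2e^(t)cos(5t), q(t) = -K_1e^(t)sin(5t) + 2K_1e^(t)cos(5t) + 2K_2e^(t)sin(5t) + K_2e^(t)cos(5t)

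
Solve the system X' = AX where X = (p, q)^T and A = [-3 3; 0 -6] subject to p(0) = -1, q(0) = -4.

p(t) = -5e^(-3t) + 4e^(-6t), q(t) = -4e^(-6t)

Coefficient matrix A = [[-3, 3], [0, -6]].
Characteristic polynomial det(A - λI) = λ^2 + 9λ + 18 = 0.
Eigenvalues λ = -6, -3.
For λ=-6: (A-λI) row 1 is [3, 3], so an eigenvector is (1, -1).
For λ=-3: (A-λI) row 1 is [0, 3], so an eigenvector is (1, 0).
General solution: c_1e^(-6t)(1,-1) + c_2e^(-3t)(1,0).
Applying p(0)=-1, q(0)=-4 gives c_1=4, c_2=-5.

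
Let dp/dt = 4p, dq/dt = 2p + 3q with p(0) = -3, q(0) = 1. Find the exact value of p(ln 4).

-768

A = [[4,0],[2,3]]; eigenvalues λ = 4, 3.
Eigenvectors: (-1,-2) for λ=4, (0,1) for λ=3.
From the initial condition, c_1 = 3, c_2 = 7.
p(ln 4) = (3)(4^4)(-1) + (7)(4^3)(0) = -768.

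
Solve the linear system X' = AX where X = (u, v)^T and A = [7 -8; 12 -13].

Coefficient matrix A = [[7, -8], [12, -13]].
Characteristic polynomial det(A - λI) = λ^2 + 6λ + 5 = 0.
Eigenvalues λ = -5, -1.
For λ=-5: (A-λI) row 1 is [12, -8], so an eigenvector is (2, 3).
For λ=-1: (A-λI) row 1 is [8, -8], so an eigenvector is (1, 1).
General solution: c_1e^(-5t)(2,3) + c_2e^(-t)(1,1).

u(t) = 2c_1e^(-5t) + c_2e^(-t), v(t) = 3c_1e^(-5t) + c_2e^(-t)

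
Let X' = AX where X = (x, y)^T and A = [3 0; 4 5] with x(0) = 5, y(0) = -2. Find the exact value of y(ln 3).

A = [[3,0],[4,5]]; eigenvalues λ = 5, 3.
Eigenvectors: (0,1) for λ=5, (1,-2) for λ=3.
From the initial condition, c_1 = 8, c_2 = 5.
y(ln 3) = (8)(3^5)(1) + (5)(3^3)(-2) = 1674.

1674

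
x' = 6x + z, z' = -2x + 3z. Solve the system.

Coefficient matrix A = [[6, 1], [-2, 3]].
Characteristic polynomial det(A - λI) = λ^2 - 9λ + 20 = 0.
Eigenvalues λ = 5, 4.
For λ=5: (A-λI) row 1 is [1, 1], so an eigenvector is (-1, 1).
For λ=4: (A-λI) row 1 is [2, 1], so an eigenvector is (1, -2).
General solution: c_1e^(5t)(-1,1) + c_2e^(4t)(1,-2).

x(t) = -c_1e^(5t) + c_2e^(4t), z(t) = c_1e^(5t) - 2c_2e^(4t)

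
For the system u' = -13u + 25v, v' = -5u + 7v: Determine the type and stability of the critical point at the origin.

A = [[-13,25],[-5,7]]; det(A-λI) = λ^2 + 6λ + 34.
λ = -3 ± 5i: negative real part.

stable spiral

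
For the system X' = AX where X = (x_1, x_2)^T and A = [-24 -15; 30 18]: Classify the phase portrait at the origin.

A = [[-24,-15],[30,18]]; det(A-λI) = λ^2 + 6λ + 18.
λ = -3 ± 3i: negative real part.

stable spiral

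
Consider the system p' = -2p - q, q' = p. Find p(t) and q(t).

p(t) = -C_1e^(-t) - C_2te^(-t) - C_2e^(-t), q(t) = C_1e^(-t) + C_2te^(-t) + 2C_2e^(-t)

Coefficient matrix A = [[-2, -1], [1, 0]].
Characteristic polynomial det(A - λI) = λ^2 + 2λ + 1 = 0.
Single eigenvalue λ = -1 with algebraic multiplicity 2.
Eigenvector v = (-1,1); generalized eigenvector w with (A-λI)w=v is (-1,2).
General solution: e^(-t)[C_1·v + C_2·(t·v + w)].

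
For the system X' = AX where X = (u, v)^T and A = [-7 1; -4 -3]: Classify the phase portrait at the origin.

A = [[-7,1],[-4,-3]]; det(A-λI) = λ^2 + 10λ + 25.
repeated λ = -5 with a single eigenvector.

stable improper node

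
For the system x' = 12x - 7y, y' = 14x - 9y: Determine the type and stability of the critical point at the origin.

saddle

A = [[12,-7],[14,-9]]; det(A-λI) = λ^2 - 3λ - 10.
λ = -2, 5: opposite signs.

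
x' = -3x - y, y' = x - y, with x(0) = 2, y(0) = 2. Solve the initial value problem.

Coefficient matrix A = [[-3, -1], [1, -1]].
Characteristic polynomial det(A - λI) = λ^2 + 4λ + 4 = 0.
Single eigenvalue λ = -2 with algebraic multiplicity 2.
Eigenvector v = (-1,1); generalized eigenvector w with (A-λI)w=v is (0,1).
General solution: e^(-2t)[C_1·v + C_2·(t·v + w)].
Applying x(0)=2, y(0)=2 gives C_1=-2, C_2=4.

x(t) = -4te^(-2t) + 2e^(-2t), y(t) = 4te^(-2t) + 2e^(-2t)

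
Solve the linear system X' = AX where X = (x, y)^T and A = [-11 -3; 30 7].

x(t) = c_1e^(-2t)sin(3t) - c_2e^(-2t)cos(3t), y(t) = -3c_1e^(-2t)sin(3t) - c_1e^(-2t)cos(3t) - c_2e^(-2t)sin(3t) + 3c_2e^(-2t)cos(3t)

Coefficient matrix A = [[-11, -3], [30, 7]].
Characteristic polynomial det(A - λI) = λ^2 + 4λ + 13 = 0.
Eigenvalues λ = -2 ± 3i (complex conjugate pair).
For λ=-2+3i: an eigenvector is (0,-1) - i(1,-3) = (0 - i, -1 + 3i).
A real fundamental pair from Re and Im of e^((-2+3i)t)v: X_1 = e^(-2t)(cos(3t)·(0,-1) + sin(3t)·(1,-3)), X_2 = e^(-2t)(sin(3t)·(0,-1) - cos(3t)·(1,-3)).
General solution: c_1X_1 + c_2X_2.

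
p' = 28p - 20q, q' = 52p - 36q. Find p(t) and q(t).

p(t) = -C_1e^(-4t)sin(4t) - 2C_1e^(-4t)cos(4t) - 2C_2e^(-4t)sin(4t) + C_2e^(-4t)cos(4t), q(t) = -2C_1e^(-4t)sin(4t) - 3C_1e^(-4t)cos(4t) - 3C_2e^(-4t)sin(4t) + 2C_2e^(-4t)cos(4t)

Coefficient matrix A = [[28, -20], [52, -36]].
Characteristic polynomial det(A - λI) = λ^2 + 8λ + 32 = 0.
Eigenvalues λ = -4 ± 4i (complex conjugate pair).
For λ=-4+4i: an eigenvector is (-2,-3) - i(-1,-2) = (-2 + i, -3 + 2i).
A real fundamental pair from Re and Im of e^((-4+4i)t)v: X_1 = e^(-4t)(cos(4t)·(-2,-3) + sin(4t)·(-1,-2)), X_2 = e^(-4t)(sin(4t)·(-2,-3) - cos(4t)·(-1,-2)).
General solution: C_1X_1 + C_2X_2.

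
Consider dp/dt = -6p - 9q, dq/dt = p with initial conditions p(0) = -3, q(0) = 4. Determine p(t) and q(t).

Coefficient matrix A = [[-6, -9], [1, 0]].
Characteristic polynomial det(A - λI) = λ^2 + 6λ + 9 = 0.
Single eigenvalue λ = -3 with algebraic multiplicity 2.
Eigenvector v = (-3,1); generalized eigenvector w with (A-λI)w=v is (1,0).
General solution: e^(-3t)[K_1·v + K_2·(t·v + w)].
Applying p(0)=-3, q(0)=4 gives K_1=4, K_2=9.

p(t) = -27te^(-3t) - 3e^(-3t), q(t) = 9te^(-3t) + 4e^(-3t)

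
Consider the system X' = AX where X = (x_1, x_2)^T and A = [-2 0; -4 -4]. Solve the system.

Coefficient matrix A = [[-2, 0], [-4, -4]].
Characteristic polynomial det(A - λI) = λ^2 + 6λ + 8 = 0.
Eigenvalues λ = -4, -2.
For λ=-4: (A-λI) row 1 is [2, 0], so an eigenvector is (0, -1).
For λ=-2: (A-λI) row 2 is [-4, -2], so an eigenvector is (1, -2).
General solution: c_1e^(-4t)(0,-1) + c_2e^(-2t)(1,-2).

x_1(t) = c_2e^(-2t), x_2(t) = -c_1e^(-4t) - 2c_2e^(-2t)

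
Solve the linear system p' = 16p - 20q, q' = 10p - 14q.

Coefficient matrix A = [[16, -20], [10, -14]].
Characteristic polynomial det(A - λI) = λ^2 - 2λ - 24 = 0.
Eigenvalues λ = -4, 6.
For λ=-4: (A-λI) row 1 is [20, -20], so an eigenvector is (1, 1).
For λ=6: (A-λI) row 1 is [10, -20], so an eigenvector is (-2, -1).
General solution: C_1e^(-4t)(1,1) + C_2e^(6t)(-2,-1).

p(t) = C_1e^(-4t) - 2C_2e^(6t), q(t) = C_1e^(-4t) - C_2e^(6t)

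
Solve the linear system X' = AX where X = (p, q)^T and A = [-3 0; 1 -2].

Coefficient matrix A = [[-3, 0], [1, -2]].
Characteristic polynomial det(A - λI) = λ^2 + 5λ + 6 = 0.
Eigenvalues λ = -3, -2.
For λ=-3: (A-λI) row 2 is [1, 1], so an eigenvector is (-1, 1).
For λ=-2: (A-λI) row 1 is [-1, 0], so an eigenvector is (0, -1).
General solution: K_1e^(-3t)(-1,1) + K_2e^(-2t)(0,-1).

p(t) = -K_1e^(-3t), q(t) = K_1e^(-3t) - K_2e^(-2t)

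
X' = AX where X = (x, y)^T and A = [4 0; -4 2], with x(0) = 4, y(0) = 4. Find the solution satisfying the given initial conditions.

Coefficient matrix A = [[4, 0], [-4, 2]].
Characteristic polynomial det(A - λI) = λ^2 - 6λ + 8 = 0.
Eigenvalues λ = 4, 2.
For λ=4: (A-λI) row 2 is [-4, -2], so an eigenvector is (1, -2).
For λ=2: (A-λI) row 1 is [2, 0], so an eigenvector is (0, 1).
General solution: c_1e^(4t)(1,-2) + c_2e^(2t)(0,1).
Applying x(0)=4, y(0)=4 gives c_1=4, c_2=12.

x(t) = 4e^(4t), y(t) = -8e^(4t) + 12e^(2t)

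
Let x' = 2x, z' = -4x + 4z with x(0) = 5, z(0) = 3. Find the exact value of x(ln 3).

A = [[2,0],[-4,4]]; eigenvalues λ = 4, 2.
Eigenvectors: (0,1) for λ=4, (-1,-2) for λ=2.
From the initial condition, c_1 = -7, c_2 = -5.
x(ln 3) = (-7)(3^4)(0) + (-5)(3^2)(-1) = 45.

45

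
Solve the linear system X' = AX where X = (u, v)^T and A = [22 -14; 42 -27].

Coefficient matrix A = [[22, -14], [42, -27]].
Characteristic polynomial det(A - λI) = λ^2 + 5λ - 6 = 0.
Eigenvalues λ = 1, -6.
For λ=1: (A-λI) row 1 is [21, -14], so an eigenvector is (-2, -3).
For λ=-6: (A-λI) row 1 is [28, -14], so an eigenvector is (-1, -2).
General solution: C_1e^(t)(-2,-3) + C_2e^(-6t)(-1,-2).

u(t) = -2C_1e^(t) - C_2e^(-6t), v(t) = -3C_1e^(t) - 2C_2e^(-6t)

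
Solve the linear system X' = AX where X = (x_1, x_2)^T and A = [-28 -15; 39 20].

x_1(t) = -2c_1e^(-4t)sin(3t) - c_1e^(-4t)cos(3t) - c_2e^(-4t)sin(3t) + 2c_2e^(-4t)cos(3t), x_2(t) = 3c_1e^(-4t)sin(3t) + 2c_1e^(-4t)cos(3t) + 2c_2e^(-4t)sin(3t) - 3c_2e^(-4t)cos(3t)

Coefficient matrix A = [[-28, -15], [39, 20]].
Characteristic polynomial det(A - λI) = λ^2 + 8λ + 25 = 0.
Eigenvalues λ = -4 ± 3i (complex conjugate pair).
For λ=-4+3i: an eigenvector is (-1,2) - i(-2,3) = (-1 + 2i, 2 - 3i).
A real fundamental pair from Re and Im of e^((-4+3i)t)v: X_1 = e^(-4t)(cos(3t)·(-1,2) + sin(3t)·(-2,3)), X_2 = e^(-4t)(sin(3t)·(-1,2) - cos(3t)·(-2,3)).
General solution: c_1X_1 + c_2X_2.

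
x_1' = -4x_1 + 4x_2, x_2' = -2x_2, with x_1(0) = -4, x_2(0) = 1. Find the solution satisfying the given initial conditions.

x_1(t) = 2e^(-2t) - 6e^(-4t), x_2(t) = e^(-2t)

Coefficient matrix A = [[-4, 4], [0, -2]].
Characteristic polynomial det(A - λI) = λ^2 + 6λ + 8 = 0.
Eigenvalues λ = -4, -2.
For λ=-4: (A-λI) row 1 is [0, 4], so an eigenvector is (-1, 0).
For λ=-2: (A-λI) row 1 is [-2, 4], so an eigenvector is (-2, -1).
General solution: c_1e^(-4t)(-1,0) + c_2e^(-2t)(-2,-1).
Applying x_1(0)=-4, x_2(0)=1 gives c_1=6, c_2=-1.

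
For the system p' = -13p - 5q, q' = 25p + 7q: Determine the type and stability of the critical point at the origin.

stable spiral

A = [[-13,-5],[25,7]]; det(A-λI) = λ^2 + 6λ + 34.
λ = -3 ± 5i: negative real part.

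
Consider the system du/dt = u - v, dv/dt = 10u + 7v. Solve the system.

u(t) = -c_1e^(4t)sin(t) + c_2e^(4t)cos(t), v(t) = 3c_1e^(4t)sin(t) + c_1e^(4t)cos(t) + c_2e^(4t)sin(t) - 3c_2e^(4t)cos(t)

Coefficient matrix A = [[1, -1], [10, 7]].
Characteristic polynomial det(A - λI) = λ^2 - 8λ + 17 = 0.
Eigenvalues λ = 4 ± i (complex conjugate pair).
For λ=4+i: an eigenvector is (0,1) - i(-1,3) = (0 + i, 1 - 3i).
A real fundamental pair from Re and Im of e^((4+i)t)v: X_1 = e^(4t)(cos(t)·(0,1) + sin(t)·(-1,3)), X_2 = e^(4t)(sin(t)·(0,1) - cos(t)·(-1,3)).
General solution: c_1X_1 + c_2X_2.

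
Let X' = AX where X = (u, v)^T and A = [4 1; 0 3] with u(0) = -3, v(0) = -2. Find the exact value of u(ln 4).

A = [[4,1],[0,3]]; eigenvalues λ = 3, 4.
Eigenvectors: (1,-1) for λ=3, (-1,0) for λ=4.
From the initial condition, c_1 = 2, c_2 = 5.
u(ln 4) = (2)(4^3)(1) + (5)(4^4)(-1) = -1152.

-1152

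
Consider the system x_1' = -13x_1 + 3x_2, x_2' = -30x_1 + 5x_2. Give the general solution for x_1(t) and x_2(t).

x_1(t) = -C_1e^(-4t)cos(3t) - C_2e^(-4t)sin(3t), x_2(t) = C_1e^(-4t)sin(3t) - 3C_1e^(-4t)cos(3t) - 3C_2e^(-4t)sin(3t) - C_2e^(-4t)cos(3t)

Coefficient matrix A = [[-13, 3], [-30, 5]].
Characteristic polynomial det(A - λI) = λ^2 + 8λ + 25 = 0.
Eigenvalues λ = -4 ± 3i (complex conjugate pair).
For λ=-4+3i: an eigenvector is (-1,-3) - i(0,1) = (-1, -3 - i).
A real fundamental pair from Re and Im of e^((-4+3i)t)v: X_1 = e^(-4t)(cos(3t)·(-1,-3) + sin(3t)·(0,1)), X_2 = e^(-4t)(sin(3t)·(-1,-3) - cos(3t)·(0,1)).
General solution: C_1X_1 + C_2X_2.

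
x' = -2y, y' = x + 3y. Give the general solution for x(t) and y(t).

x(t) = C_1e^(2t) - 2C_2e^(t), y(t) = -C_1e^(2t) + C_2e^(t)

Coefficient matrix A = [[0, -2], [1, 3]].
Characteristic polynomial det(A - λI) = λ^2 - 3λ + 2 = 0.
Eigenvalues λ = 2, 1.
For λ=2: (A-λI) row 1 is [-2, -2], so an eigenvector is (1, -1).
For λ=1: (A-λI) row 1 is [-1, -2], so an eigenvector is (-2, 1).
General solution: C_1e^(2t)(1,-1) + C_2e^(t)(-2,1).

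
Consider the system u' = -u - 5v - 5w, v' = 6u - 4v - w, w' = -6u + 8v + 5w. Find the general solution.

Coefficient matrix A = [[-1, -5, -5], [6, -4, -1], [-6, 8, 5]].
det(A - λI) = 0 gives eigenvalues λ = -1, 4, -3.
For λ=-1: eigenvector (1,3,-3).
For λ=4: eigenvector (-1,-1,2).
For λ=-3: eigenvector (0,-1,1).
General solution: C_1e^(-t)(1,3,-3) + C_2e^(4t)(-1,-1,2) + C_3e^(-3t)(0,-1,1).

u(t) = C_1e^(-t) - C_2e^(4t), v(t) = 3C_1e^(-t) - C_2e^(4t) - C_3e^(-3t), w(t) = -3C_1e^(-t) + 2C_2e^(4t) + C_3e^(-3t)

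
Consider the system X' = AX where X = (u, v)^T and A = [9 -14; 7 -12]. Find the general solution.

u(t) = -2c_1e^(2t) - c_2e^(-5t), v(t) = -c_1e^(2t) - c_2e^(-5t)

Coefficient matrix A = [[9, -14], [7, -12]].
Characteristic polynomial det(A - λI) = λ^2 + 3λ - 10 = 0.
Eigenvalues λ = 2, -5.
For λ=2: (A-λI) row 1 is [7, -14], so an eigenvector is (-2, -1).
For λ=-5: (A-λI) row 1 is [14, -14], so an eigenvector is (-1, -1).
General solution: c_1e^(2t)(-2,-1) + c_2e^(-5t)(-1,-1).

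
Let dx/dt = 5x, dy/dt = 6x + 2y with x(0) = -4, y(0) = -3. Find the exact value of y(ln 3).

-1899

A = [[5,0],[6,2]]; eigenvalues λ = 5, 2.
Eigenvectors: (-1,-2) for λ=5, (0,1) for λ=2.
From the initial condition, c_1 = 4, c_2 = 5.
y(ln 3) = (4)(3^5)(-2) + (5)(3^2)(1) = -1899.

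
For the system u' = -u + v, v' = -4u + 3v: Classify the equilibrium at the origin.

unstable improper node

A = [[-1,1],[-4,3]]; det(A-λI) = λ^2 - 2λ + 1.
repeated λ = 1 with a single eigenvector.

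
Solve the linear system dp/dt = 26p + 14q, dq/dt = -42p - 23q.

p(t) = c_1e^(-2t) - 2c_2e^(5t), q(t) = -2c_1e^(-2t) + 3c_2e^(5t)

Coefficient matrix A = [[26, 14], [-42, -23]].
Characteristic polynomial det(A - λI) = λ^2 - 3λ - 10 = 0.
Eigenvalues λ = -2, 5.
For λ=-2: (A-λI) row 1 is [28, 14], so an eigenvector is (1, -2).
For λ=5: (A-λI) row 1 is [21, 14], so an eigenvector is (-2, 3).
General solution: c_1e^(-2t)(1,-2) + c_2e^(5t)(-2,3).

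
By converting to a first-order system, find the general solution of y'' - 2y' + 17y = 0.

y(t) = c_1e^(t)cos(4t) + c_2e^(t)sin(4t)

Let x_1 = y, x_2 = y'. Then x_1' = x_2 and x_2' = -17x_1 + 2x_2.
A = [[0,1],[-17,2]]; det(A-λI) = λ^2 - 2λ + 17.
Eigenvalues λ = 1 ± 4i.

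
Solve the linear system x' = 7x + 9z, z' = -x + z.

x(t) = -3c_1e^(4t) - 3c_2te^(4t) + 2c_2e^(4t), z(t) = c_1e^(4t) + c_2te^(4t) - c_2e^(4t)

Coefficient matrix A = [[7, 9], [-1, 1]].
Characteristic polynomial det(A - λI) = λ^2 - 8λ + 16 = 0.
Single eigenvalue λ = 4 with algebraic multiplicity 2.
Eigenvector v = (-3,1); generalized eigenvector w with (A-λI)w=v is (2,-1).
General solution: e^(4t)[c_1·v + c_2·(t·v + w)].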